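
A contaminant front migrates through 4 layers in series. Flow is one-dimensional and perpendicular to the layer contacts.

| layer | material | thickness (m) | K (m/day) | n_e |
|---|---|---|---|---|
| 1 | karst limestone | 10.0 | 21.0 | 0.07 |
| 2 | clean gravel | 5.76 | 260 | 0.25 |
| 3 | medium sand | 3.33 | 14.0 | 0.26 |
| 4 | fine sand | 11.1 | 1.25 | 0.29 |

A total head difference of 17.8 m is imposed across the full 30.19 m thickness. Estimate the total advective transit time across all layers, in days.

3.36

With flow normal to the layers, continuity requires the same specific discharge q through every layer.
Σ(b_i/K_i) = 10.0/21.0 + 5.76/260 + 3.33/14.0 + 11.1/1.25 = 9.616 d.
q = Δh / Σ(b_i/K_i) = 17.8 / 9.616 = 1.851 m/day.
In each layer the seepage velocity is v_i = q/n_i, so the layer transit time is t_i = b_i·n_i / q:
  layer 1 (karst limestone): t_1 = 10.0 × 0.07 / 1.851 = 0.3782 d
  layer 2 (clean gravel): t_2 = 5.76 × 0.25 / 1.851 = 0.7779 d
  layer 3 (medium sand): t_3 = 3.33 × 0.26 / 1.851 = 0.4677 d
  layer 4 (fine sand): t_4 = 11.1 × 0.29 / 1.851 = 1.739 d
Total t = Σ t_i = 3.363 days.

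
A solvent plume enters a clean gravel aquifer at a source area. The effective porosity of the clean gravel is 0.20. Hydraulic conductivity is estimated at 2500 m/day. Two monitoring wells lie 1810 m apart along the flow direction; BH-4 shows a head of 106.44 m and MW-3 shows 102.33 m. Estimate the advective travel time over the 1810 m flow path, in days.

Hydraulic gradient i = (106.44 − 102.33) / 1810 = 4.11 / 1810 = 0.002271.
Darcy flux q = K · i = 2500 × 0.002271 = 5.677 m/day.
Seepage velocity v = q / n_e = 5.677 / 0.20 = 28.38 m/day.
Travel time t = L / v = 1810 / 28.38 = 63.77 days.

63.8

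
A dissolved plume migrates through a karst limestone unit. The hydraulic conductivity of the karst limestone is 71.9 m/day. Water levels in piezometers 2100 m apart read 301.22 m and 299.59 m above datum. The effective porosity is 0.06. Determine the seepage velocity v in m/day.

0.930

Hydraulic gradient i = (301.22 − 299.59) / 2100 = 1.63 / 2100 = 0.0007762.
Darcy flux q = K · i = 71.90 × 0.0007762 = 0.05581 m/day.
Seepage velocity v = q / n_e = 0.05581 / 0.06 = 0.9301 m/day.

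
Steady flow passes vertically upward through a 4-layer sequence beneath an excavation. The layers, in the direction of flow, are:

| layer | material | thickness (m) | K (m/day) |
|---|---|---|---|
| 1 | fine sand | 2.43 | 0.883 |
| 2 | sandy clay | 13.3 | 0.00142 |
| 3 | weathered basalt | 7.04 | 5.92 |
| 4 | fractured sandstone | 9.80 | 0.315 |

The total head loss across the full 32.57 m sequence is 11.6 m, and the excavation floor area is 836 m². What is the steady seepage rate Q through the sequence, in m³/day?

1.03

Flow is perpendicular to layering, so the layers act in series and the equivalent K is the thickness-weighted harmonic mean.
Total thickness L = 2.43 + 13.3 + 7.04 + 9.80 = 32.57 m.
Σ(b_i/K_i) = 2.43/0.883 + 13.3/0.00142 + 7.04/5.92 + 9.80/0.315 = 9401 d.
K_eq = L / Σ(b_i/K_i) = 32.57 / 9401 = 0.003464 m/day.
Q = K_eq · A · (Δh/L) = 0.003464 × 836 × (11.6/32.57) = 1.032 m³/day.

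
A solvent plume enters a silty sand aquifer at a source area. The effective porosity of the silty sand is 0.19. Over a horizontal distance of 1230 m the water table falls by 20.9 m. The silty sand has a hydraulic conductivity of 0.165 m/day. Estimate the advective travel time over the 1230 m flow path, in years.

228

Hydraulic gradient i = Δh / L = 20.9 / 1230 = 0.01699.
Darcy flux q = K · i = 0.1650 × 0.01699 = 0.002804 m/day.
Seepage velocity v = q / n_e = 0.002804 / 0.19 = 0.01476 m/day.
Travel time t = L / v = 1230 / 0.01476 = 83355 days = 228.2 years.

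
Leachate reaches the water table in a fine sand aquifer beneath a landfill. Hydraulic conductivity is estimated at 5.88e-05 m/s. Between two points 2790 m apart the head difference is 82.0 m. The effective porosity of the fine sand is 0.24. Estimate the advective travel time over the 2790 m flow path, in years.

Convert K: 5.88e-05 m/s × 86400 = 5.080 m/day.
Hydraulic gradient i = Δh / L = 82.0 / 2790 = 0.02939.
Darcy flux q = K · i = 5.080 × 0.02939 = 0.1493 m/day.
Seepage velocity v = q / n_e = 0.1493 / 0.24 = 0.6221 m/day.
Travel time t = L / v = 2790 / 0.6221 = 4485 days = 12.28 years.

12.3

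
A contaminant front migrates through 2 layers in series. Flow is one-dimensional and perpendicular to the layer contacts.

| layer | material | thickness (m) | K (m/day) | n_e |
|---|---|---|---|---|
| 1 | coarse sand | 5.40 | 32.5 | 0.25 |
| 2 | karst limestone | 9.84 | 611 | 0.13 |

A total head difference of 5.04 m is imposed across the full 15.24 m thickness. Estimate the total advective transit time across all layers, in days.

0.0951

With flow normal to the layers, continuity requires the same specific discharge q through every layer.
Σ(b_i/K_i) = 5.40/32.5 + 9.84/611 = 0.1823 d.
q = Δh / Σ(b_i/K_i) = 5.04 / 0.1823 = 27.65 m/day.
In each layer the seepage velocity is v_i = q/n_i, so the layer transit time is t_i = b_i·n_i / q:
  layer 1 (coarse sand): t_1 = 5.40 × 0.25 / 27.65 = 0.04882 d
  layer 2 (karst limestone): t_2 = 9.84 × 0.13 / 27.65 = 0.04626 d
Total t = Σ t_i = 0.09508 days.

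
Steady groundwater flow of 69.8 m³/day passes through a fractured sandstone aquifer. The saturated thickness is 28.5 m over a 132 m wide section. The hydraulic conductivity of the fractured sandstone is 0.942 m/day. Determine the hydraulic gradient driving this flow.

Cross-sectional area A = 132 × 28.5 = 3762 m².
From Q = K·A·i, i = Q / (K·A) = 69.8 / (0.9420 × 3762) = 0.01970.

0.0197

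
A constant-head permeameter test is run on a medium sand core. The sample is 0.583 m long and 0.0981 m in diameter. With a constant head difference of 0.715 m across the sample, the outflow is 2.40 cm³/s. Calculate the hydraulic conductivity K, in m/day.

Cross-sectional area A = π·(d/2)² = π × (0.0981/2)² = 0.007558 m².
Convert discharge: 2.40 cm³/s = 2.400e-06 m³/s.
Darcy's law rearranged: K = Q·L / (A·Δh) = 2.400e-06 × 0.583 / (0.007558 × 0.715) = 0.0002589 m/s = 22.37 m/day.

22.4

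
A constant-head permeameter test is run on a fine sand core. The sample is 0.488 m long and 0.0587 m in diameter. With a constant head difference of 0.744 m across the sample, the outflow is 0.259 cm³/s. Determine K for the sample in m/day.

Cross-sectional area A = π·(d/2)² = π × (0.0587/2)² = 0.002706 m².
Convert discharge: 0.259 cm³/s = 2.590e-07 m³/s.
Darcy's law rearranged: K = Q·L / (A·Δh) = 2.590e-07 × 0.488 / (0.002706 × 0.744) = 6.277e-05 m/s = 5.424 m/day.

5.42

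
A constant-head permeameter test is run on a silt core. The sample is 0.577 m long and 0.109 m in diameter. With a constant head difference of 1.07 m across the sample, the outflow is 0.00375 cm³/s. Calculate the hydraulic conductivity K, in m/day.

0.0187

Cross-sectional area A = π·(d/2)² = π × (0.109/2)² = 0.009331 m².
Convert discharge: 0.00375 cm³/s = 3.750e-09 m³/s.
Darcy's law rearranged: K = Q·L / (A·Δh) = 3.750e-09 × 0.577 / (0.009331 × 1.07) = 2.167e-07 m/s = 0.01872 m/day.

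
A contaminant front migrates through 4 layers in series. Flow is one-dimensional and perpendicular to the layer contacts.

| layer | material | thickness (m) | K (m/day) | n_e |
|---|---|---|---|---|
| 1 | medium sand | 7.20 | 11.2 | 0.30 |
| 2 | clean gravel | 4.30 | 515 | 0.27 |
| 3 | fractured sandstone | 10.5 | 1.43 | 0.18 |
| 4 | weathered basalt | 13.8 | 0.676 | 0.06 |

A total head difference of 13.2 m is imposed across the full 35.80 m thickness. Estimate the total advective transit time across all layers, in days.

13.0

With flow normal to the layers, continuity requires the same specific discharge q through every layer.
Σ(b_i/K_i) = 7.20/11.2 + 4.30/515 + 10.5/1.43 + 13.8/0.676 = 28.41 d.
q = Δh / Σ(b_i/K_i) = 13.2 / 28.41 = 0.4647 m/day.
In each layer the seepage velocity is v_i = q/n_i, so the layer transit time is t_i = b_i·n_i / q:
  layer 1 (medium sand): t_1 = 7.20 × 0.30 / 0.4647 = 4.649 d
  layer 2 (clean gravel): t_2 = 4.30 × 0.27 / 0.4647 = 2.499 d
  layer 3 (fractured sandstone): t_3 = 10.5 × 0.18 / 0.4647 = 4.068 d
  layer 4 (weathered basalt): t_4 = 13.8 × 0.06 / 0.4647 = 1.782 d
Total t = Σ t_i = 13.00 days.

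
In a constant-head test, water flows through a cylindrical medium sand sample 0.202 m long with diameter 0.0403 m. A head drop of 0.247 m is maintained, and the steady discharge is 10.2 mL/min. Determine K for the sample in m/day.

9.42

Cross-sectional area A = π·(d/2)² = π × (0.0403/2)² = 0.001276 m².
Convert discharge: 10.2 mL/min = 1.700e-07 m³/s.
Darcy's law rearranged: K = Q·L / (A·Δh) = 1.700e-07 × 0.202 / (0.001276 × 0.247) = 0.0001090 m/s = 9.417 m/day.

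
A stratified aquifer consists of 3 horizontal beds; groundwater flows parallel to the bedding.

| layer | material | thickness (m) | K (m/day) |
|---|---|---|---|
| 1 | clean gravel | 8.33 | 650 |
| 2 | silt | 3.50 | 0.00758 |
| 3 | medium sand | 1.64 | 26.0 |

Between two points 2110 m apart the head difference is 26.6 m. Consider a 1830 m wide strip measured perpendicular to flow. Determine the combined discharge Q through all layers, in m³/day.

126000

Flow is parallel to layering, so each bed carries its own Darcy discharge and the transmissivities add.
Σ(K_i·b_i) = 650×8.33 + 0.00758×3.50 + 26.0×1.64 = 5457 m²/day.
Hydraulic gradient i = Δh / L = 26.6 / 2110 = 0.01261.
Q = Σ(K_i·b_i) · W · i = 5457 × 1830 × 0.01261 = 1.259e+05 m³/day.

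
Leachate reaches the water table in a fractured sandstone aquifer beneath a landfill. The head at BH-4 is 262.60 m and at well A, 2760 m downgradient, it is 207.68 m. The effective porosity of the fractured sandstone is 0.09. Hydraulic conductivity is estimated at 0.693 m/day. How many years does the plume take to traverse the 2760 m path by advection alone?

Hydraulic gradient i = (262.60 − 207.68) / 2760 = 54.92 / 2760 = 0.01990.
Darcy flux q = K · i = 0.6930 × 0.01990 = 0.01379 m/day.
Seepage velocity v = q / n_e = 0.01379 / 0.09 = 0.1532 m/day.
Travel time t = L / v = 2760 / 0.1532 = 18013 days = 49.32 years.

49.3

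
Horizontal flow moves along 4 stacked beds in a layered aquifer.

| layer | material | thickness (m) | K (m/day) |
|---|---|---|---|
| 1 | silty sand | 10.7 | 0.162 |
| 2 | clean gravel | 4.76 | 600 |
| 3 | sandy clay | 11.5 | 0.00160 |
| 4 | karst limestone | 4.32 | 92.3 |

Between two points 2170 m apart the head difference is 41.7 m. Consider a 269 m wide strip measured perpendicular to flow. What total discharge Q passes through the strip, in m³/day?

Flow is parallel to layering, so each bed carries its own Darcy discharge and the transmissivities add.
Σ(K_i·b_i) = 0.162×10.7 + 600×4.76 + 0.00160×11.5 + 92.3×4.32 = 3256 m²/day.
Hydraulic gradient i = Δh / L = 41.7 / 2170 = 0.01922.
Q = Σ(K_i·b_i) · W · i = 3256 × 269 × 0.01922 = 16834 m³/day.

16800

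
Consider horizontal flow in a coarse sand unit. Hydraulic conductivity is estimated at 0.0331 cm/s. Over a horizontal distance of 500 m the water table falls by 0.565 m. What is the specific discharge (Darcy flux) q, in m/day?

Convert K: 0.0331 cm/s × 864 = 28.60 m/day.
Hydraulic gradient i = Δh / L = 0.565 / 500 = 0.001130.
Specific discharge q = K · i = 28.60 × 0.001130 = 0.03232 m/day.

0.0323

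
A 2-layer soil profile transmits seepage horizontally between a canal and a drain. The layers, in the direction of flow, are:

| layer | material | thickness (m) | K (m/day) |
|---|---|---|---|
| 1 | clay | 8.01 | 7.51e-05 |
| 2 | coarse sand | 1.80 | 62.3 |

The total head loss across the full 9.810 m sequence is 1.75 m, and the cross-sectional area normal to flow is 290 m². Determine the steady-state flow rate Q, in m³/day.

0.00476

Flow is perpendicular to layering, so the layers act in series and the equivalent K is the thickness-weighted harmonic mean.
Total thickness L = 8.01 + 1.80 = 9.810 m.
Σ(b_i/K_i) = 8.01/7.51e-05 + 1.80/62.3 = 1.067e+05 d.
K_eq = L / Σ(b_i/K_i) = 9.810 / 1.067e+05 = 9.198e-05 m/day.
Q = K_eq · A · (Δh/L) = 9.198e-05 × 290 × (1.75/9.810) = 0.004758 m³/day.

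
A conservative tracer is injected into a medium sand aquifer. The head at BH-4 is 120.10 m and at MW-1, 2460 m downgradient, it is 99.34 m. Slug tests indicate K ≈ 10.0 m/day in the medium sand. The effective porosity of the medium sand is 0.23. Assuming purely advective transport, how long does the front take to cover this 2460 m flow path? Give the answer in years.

18.4

Hydraulic gradient i = (120.10 − 99.34) / 2460 = 20.76 / 2460 = 0.008439.
Darcy flux q = K · i = 10.00 × 0.008439 = 0.08439 m/day.
Seepage velocity v = q / n_e = 0.08439 / 0.23 = 0.3669 m/day.
Travel time t = L / v = 2460 / 0.3669 = 6705 days = 18.36 years.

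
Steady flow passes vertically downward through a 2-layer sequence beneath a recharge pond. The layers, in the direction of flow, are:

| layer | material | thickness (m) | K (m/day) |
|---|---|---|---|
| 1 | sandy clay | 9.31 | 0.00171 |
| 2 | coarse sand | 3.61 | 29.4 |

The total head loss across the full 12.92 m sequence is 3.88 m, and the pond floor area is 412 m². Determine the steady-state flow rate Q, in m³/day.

0.294

Flow is perpendicular to layering, so the layers act in series and the equivalent K is the thickness-weighted harmonic mean.
Total thickness L = 9.31 + 3.61 = 12.92 m.
Σ(b_i/K_i) = 9.31/0.00171 + 3.61/29.4 = 5445 d.
K_eq = L / Σ(b_i/K_i) = 12.92 / 5445 = 0.002373 m/day.
Q = K_eq · A · (Δh/L) = 0.002373 × 412 × (3.88/12.92) = 0.2936 m³/day.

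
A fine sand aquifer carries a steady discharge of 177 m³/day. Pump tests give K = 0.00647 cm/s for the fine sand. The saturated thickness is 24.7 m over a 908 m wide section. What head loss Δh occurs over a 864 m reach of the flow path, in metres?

Convert K: 0.00647 cm/s × 864 = 5.590 m/day.
Cross-sectional area A = 908 × 24.7 = 22428 m².
From Q = K·A·i, i = Q / (K·A) = 177 / (5.590 × 22428) = 0.001412.
Head loss Δh = i · L = 0.001412 × 864 = 1.220 m.

1.22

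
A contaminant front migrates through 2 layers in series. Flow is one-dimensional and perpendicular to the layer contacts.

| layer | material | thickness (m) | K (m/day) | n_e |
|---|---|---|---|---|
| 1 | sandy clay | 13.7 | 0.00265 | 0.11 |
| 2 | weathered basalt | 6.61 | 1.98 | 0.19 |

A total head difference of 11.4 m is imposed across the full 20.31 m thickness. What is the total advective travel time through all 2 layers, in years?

With flow normal to the layers, continuity requires the same specific discharge q through every layer.
Σ(b_i/K_i) = 13.7/0.00265 + 6.61/1.98 = 5173 d.
q = Δh / Σ(b_i/K_i) = 11.4 / 5173 = 0.002204 m/day.
In each layer the seepage velocity is v_i = q/n_i, so the layer transit time is t_i = b_i·n_i / q:
  layer 1 (sandy clay): t_1 = 13.7 × 0.11 / 0.002204 = 683.9 d
  layer 2 (weathered basalt): t_2 = 6.61 × 0.19 / 0.002204 = 569.9 d
Total t = Σ t_i = 1254 days = 3.433 years.

3.43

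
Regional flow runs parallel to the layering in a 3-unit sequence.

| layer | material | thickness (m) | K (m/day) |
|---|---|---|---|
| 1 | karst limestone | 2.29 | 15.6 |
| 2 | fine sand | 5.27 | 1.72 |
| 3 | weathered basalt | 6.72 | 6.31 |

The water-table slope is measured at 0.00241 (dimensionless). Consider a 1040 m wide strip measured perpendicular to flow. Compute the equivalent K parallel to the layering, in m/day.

Flow is parallel to layering, so each bed carries its own Darcy discharge and the transmissivities add.
Σ(K_i·b_i) = 15.6×2.29 + 1.72×5.27 + 6.31×6.72 = 87.19 m²/day.
Total thickness b = 14.28 m, so K_eq = Σ(K_i·b_i)/b = 6.106 m/day.

6.11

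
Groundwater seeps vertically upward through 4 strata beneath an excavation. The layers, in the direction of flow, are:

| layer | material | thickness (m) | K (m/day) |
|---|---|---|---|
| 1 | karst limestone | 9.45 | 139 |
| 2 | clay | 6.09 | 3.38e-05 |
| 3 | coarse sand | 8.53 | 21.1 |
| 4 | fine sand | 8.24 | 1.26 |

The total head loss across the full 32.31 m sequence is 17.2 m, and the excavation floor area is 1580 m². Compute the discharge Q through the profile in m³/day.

Flow is perpendicular to layering, so the layers act in series and the equivalent K is the thickness-weighted harmonic mean.
Total thickness L = 9.45 + 6.09 + 8.53 + 8.24 = 32.31 m.
Σ(b_i/K_i) = 9.45/139 + 6.09/3.38e-05 + 8.53/21.1 + 8.24/1.26 = 1.802e+05 d.
K_eq = L / Σ(b_i/K_i) = 32.31 / 1.802e+05 = 0.0001793 m/day.
Q = K_eq · A · (Δh/L) = 0.0001793 × 1580 × (17.2/32.31) = 0.1508 m³/day.

0.151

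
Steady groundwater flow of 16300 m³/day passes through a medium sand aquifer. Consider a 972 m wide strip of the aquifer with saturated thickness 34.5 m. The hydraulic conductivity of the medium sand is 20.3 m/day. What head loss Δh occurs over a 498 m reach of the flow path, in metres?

Cross-sectional area A = 972 × 34.5 = 33534 m².
From Q = K·A·i, i = Q / (K·A) = 16300 / (20.30 × 33534) = 0.02394.
Head loss Δh = i · L = 0.02394 × 498 = 11.92 m.

11.9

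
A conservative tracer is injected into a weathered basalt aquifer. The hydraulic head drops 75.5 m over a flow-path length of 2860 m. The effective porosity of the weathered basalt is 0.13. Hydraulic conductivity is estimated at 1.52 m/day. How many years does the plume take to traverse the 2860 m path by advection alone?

25.4

Hydraulic gradient i = Δh / L = 75.5 / 2860 = 0.02640.
Darcy flux q = K · i = 1.520 × 0.02640 = 0.04013 m/day.
Seepage velocity v = q / n_e = 0.04013 / 0.13 = 0.3087 m/day.
Travel time t = L / v = 2860 / 0.3087 = 9266 days = 25.37 years.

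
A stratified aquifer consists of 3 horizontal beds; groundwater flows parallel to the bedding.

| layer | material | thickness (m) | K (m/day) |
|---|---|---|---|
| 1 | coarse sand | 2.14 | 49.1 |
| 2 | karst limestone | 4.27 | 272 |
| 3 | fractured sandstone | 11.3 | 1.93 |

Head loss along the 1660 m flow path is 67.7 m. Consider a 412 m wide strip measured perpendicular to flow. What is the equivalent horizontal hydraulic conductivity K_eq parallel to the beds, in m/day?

72.7

Flow is parallel to layering, so each bed carries its own Darcy discharge and the transmissivities add.
Σ(K_i·b_i) = 49.1×2.14 + 272×4.27 + 1.93×11.3 = 1288 m²/day.
Total thickness b = 17.71 m, so K_eq = Σ(K_i·b_i)/b = 72.75 m/day.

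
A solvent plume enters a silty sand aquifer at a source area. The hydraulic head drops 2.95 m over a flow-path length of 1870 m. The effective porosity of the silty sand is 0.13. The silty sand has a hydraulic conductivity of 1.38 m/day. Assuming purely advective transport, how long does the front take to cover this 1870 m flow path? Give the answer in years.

Hydraulic gradient i = Δh / L = 2.95 / 1870 = 0.001578.
Darcy flux q = K · i = 1.380 × 0.001578 = 0.002177 m/day.
Seepage velocity v = q / n_e = 0.002177 / 0.13 = 0.01675 m/day.
Travel time t = L / v = 1870 / 0.01675 = 1.117e+05 days = 305.7 years.

306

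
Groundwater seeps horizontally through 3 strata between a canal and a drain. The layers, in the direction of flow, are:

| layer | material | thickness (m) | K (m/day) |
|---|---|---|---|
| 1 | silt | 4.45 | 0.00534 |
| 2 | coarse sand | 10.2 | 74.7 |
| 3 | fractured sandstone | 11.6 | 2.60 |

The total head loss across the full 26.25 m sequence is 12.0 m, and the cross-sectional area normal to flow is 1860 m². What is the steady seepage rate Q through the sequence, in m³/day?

Flow is perpendicular to layering, so the layers act in series and the equivalent K is the thickness-weighted harmonic mean.
Total thickness L = 4.45 + 10.2 + 11.6 = 26.25 m.
Σ(b_i/K_i) = 4.45/0.00534 + 10.2/74.7 + 11.6/2.60 = 837.9 d.
K_eq = L / Σ(b_i/K_i) = 26.25 / 837.9 = 0.03133 m/day.
Q = K_eq · A · (Δh/L) = 0.03133 × 1860 × (12.0/26.25) = 26.64 m³/day.

26.6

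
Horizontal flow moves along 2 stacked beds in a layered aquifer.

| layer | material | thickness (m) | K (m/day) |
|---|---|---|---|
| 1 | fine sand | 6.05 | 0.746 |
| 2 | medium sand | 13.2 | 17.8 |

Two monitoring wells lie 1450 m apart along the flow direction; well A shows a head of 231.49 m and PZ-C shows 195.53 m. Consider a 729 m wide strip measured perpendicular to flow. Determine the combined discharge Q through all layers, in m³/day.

4330

Flow is parallel to layering, so each bed carries its own Darcy discharge and the transmissivities add.
Σ(K_i·b_i) = 0.746×6.05 + 17.8×13.2 = 239.5 m²/day.
Hydraulic gradient i = (231.49 − 195.53) / 1450 = 35.96 / 1450 = 0.02480.
Q = Σ(K_i·b_i) · W · i = 239.5 × 729 × 0.02480 = 4329 m³/day.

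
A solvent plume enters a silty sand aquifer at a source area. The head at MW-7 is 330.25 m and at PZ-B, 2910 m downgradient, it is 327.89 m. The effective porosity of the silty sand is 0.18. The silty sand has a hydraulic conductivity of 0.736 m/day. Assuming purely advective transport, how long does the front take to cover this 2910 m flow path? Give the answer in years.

2400

Hydraulic gradient i = (330.25 − 327.89) / 2910 = 2.36 / 2910 = 0.0008110.
Darcy flux q = K · i = 0.7360 × 0.0008110 = 0.0005969 m/day.
Seepage velocity v = q / n_e = 0.0005969 / 0.18 = 0.003316 m/day.
Travel time t = L / v = 2910 / 0.003316 = 8.775e+05 days = 2403 years.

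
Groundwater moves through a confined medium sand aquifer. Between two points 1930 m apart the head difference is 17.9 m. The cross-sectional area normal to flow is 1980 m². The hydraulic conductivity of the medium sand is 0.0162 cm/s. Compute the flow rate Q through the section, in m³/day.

Convert K: 0.0162 cm/s × 864 = 14.00 m/day.
Hydraulic gradient i = Δh / L = 17.9 / 1930 = 0.009275.
Darcy's law: Q = K · A · i = 14.00 × 1980 × 0.009275 = 257.0 m³/day.

257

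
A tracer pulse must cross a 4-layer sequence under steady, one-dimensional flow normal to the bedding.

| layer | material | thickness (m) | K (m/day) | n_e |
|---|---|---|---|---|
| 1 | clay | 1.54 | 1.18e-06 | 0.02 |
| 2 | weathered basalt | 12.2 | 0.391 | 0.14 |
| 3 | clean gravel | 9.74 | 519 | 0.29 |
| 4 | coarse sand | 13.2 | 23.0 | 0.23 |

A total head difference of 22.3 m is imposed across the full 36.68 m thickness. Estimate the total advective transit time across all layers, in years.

1220

With flow normal to the layers, continuity requires the same specific discharge q through every layer.
Σ(b_i/K_i) = 1.54/1.18e-06 + 12.2/0.391 + 9.74/519 + 13.2/23.0 = 1.305e+06 d.
q = Δh / Σ(b_i/K_i) = 22.3 / 1.305e+06 = 1.709e-05 m/day.
In each layer the seepage velocity is v_i = q/n_i, so the layer transit time is t_i = b_i·n_i / q:
  layer 1 (clay): t_1 = 1.54 × 0.02 / 1.709e-05 = 1803 d
  layer 2 (weathered basalt): t_2 = 12.2 × 0.14 / 1.709e-05 = 99961 d
  layer 3 (clean gravel): t_3 = 9.74 × 0.29 / 1.709e-05 = 1.653e+05 d
  layer 4 (coarse sand): t_4 = 13.2 × 0.23 / 1.709e-05 = 1.777e+05 d
Total t = Σ t_i = 4.448e+05 days = 1218 years.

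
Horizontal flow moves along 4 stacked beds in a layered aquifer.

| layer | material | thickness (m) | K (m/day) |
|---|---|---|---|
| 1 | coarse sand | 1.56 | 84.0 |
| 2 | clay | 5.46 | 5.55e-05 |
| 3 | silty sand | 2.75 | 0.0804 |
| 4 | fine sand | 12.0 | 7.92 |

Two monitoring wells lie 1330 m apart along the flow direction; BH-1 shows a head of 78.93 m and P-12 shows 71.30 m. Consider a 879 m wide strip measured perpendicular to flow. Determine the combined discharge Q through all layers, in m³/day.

Flow is parallel to layering, so each bed carries its own Darcy discharge and the transmissivities add.
Σ(K_i·b_i) = 84.0×1.56 + 5.55e-05×5.46 + 0.0804×2.75 + 7.92×12.0 = 226.3 m²/day.
Hydraulic gradient i = (78.93 − 71.30) / 1330 = 7.63 / 1330 = 0.005737.
Q = Σ(K_i·b_i) · W · i = 226.3 × 879 × 0.005737 = 1141 m³/day.

1140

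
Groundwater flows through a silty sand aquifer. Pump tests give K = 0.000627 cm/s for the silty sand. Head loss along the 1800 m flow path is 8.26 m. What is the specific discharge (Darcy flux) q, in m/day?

Convert K: 0.000627 cm/s × 864 = 0.5417 m/day.
Hydraulic gradient i = Δh / L = 8.26 / 1800 = 0.004589.
Specific discharge q = K · i = 0.5417 × 0.004589 = 0.002486 m/day.

0.00249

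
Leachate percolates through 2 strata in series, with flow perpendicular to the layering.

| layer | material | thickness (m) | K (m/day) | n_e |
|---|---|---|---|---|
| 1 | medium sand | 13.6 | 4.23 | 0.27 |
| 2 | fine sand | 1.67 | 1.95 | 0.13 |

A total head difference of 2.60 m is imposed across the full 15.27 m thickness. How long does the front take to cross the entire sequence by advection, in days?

6.09

With flow normal to the layers, continuity requires the same specific discharge q through every layer.
Σ(b_i/K_i) = 13.6/4.23 + 1.67/1.95 = 4.072 d.
q = Δh / Σ(b_i/K_i) = 2.60 / 4.072 = 0.6386 m/day.
In each layer the seepage velocity is v_i = q/n_i, so the layer transit time is t_i = b_i·n_i / q:
  layer 1 (medium sand): t_1 = 13.6 × 0.27 / 0.6386 = 5.750 d
  layer 2 (fine sand): t_2 = 1.67 × 0.13 / 0.6386 = 0.3400 d
Total t = Σ t_i = 6.090 days.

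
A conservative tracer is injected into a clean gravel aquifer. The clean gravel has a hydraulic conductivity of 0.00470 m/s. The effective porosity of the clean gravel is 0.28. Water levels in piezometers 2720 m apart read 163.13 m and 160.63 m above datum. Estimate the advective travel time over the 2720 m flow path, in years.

5.59

Convert K: 0.00470 m/s × 86400 = 406.1 m/day.
Hydraulic gradient i = (163.13 − 160.63) / 2720 = 2.5 / 2720 = 0.0009191.
Darcy flux q = K · i = 406.1 × 0.0009191 = 0.3732 m/day.
Seepage velocity v = q / n_e = 0.3732 / 0.28 = 1.333 m/day.
Travel time t = L / v = 2720 / 1.333 = 2041 days = 5.587 years.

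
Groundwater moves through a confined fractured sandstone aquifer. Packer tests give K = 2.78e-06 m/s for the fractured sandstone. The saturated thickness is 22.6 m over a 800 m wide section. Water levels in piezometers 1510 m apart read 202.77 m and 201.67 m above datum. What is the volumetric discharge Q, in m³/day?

3.16

Convert K: 2.78e-06 m/s × 86400 = 0.2402 m/day.
Cross-sectional area A = 800 × 22.6 = 18080 m².
Hydraulic gradient i = (202.77 − 201.67) / 1510 = 1.1 / 1510 = 0.0007285.
Darcy's law: Q = K · A · i = 0.2402 × 18080 × 0.0007285 = 3.164 m³/day.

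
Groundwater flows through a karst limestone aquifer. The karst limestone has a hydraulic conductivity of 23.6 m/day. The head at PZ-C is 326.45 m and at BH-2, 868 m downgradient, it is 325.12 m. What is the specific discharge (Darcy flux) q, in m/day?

0.0362

Hydraulic gradient i = (326.45 − 325.12) / 868 = 1.33 / 868 = 0.001532.
Specific discharge q = K · i = 23.60 × 0.001532 = 0.03616 m/day.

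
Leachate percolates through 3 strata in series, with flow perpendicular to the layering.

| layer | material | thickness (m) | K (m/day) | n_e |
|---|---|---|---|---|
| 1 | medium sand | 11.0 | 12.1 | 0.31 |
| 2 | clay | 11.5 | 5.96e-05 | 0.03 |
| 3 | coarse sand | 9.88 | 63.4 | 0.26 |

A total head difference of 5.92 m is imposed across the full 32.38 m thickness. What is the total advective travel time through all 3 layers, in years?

564

With flow normal to the layers, continuity requires the same specific discharge q through every layer.
Σ(b_i/K_i) = 11.0/12.1 + 11.5/5.96e-05 + 9.88/63.4 = 1.930e+05 d.
q = Δh / Σ(b_i/K_i) = 5.92 / 1.930e+05 = 3.068e-05 m/day.
In each layer the seepage velocity is v_i = q/n_i, so the layer transit time is t_i = b_i·n_i / q:
  layer 1 (medium sand): t_1 = 11.0 × 0.31 / 3.068e-05 = 1.111e+05 d
  layer 2 (clay): t_2 = 11.5 × 0.03 / 3.068e-05 = 11245 d
  layer 3 (coarse sand): t_3 = 9.88 × 0.26 / 3.068e-05 = 83726 d
Total t = Σ t_i = 2.061e+05 days = 564.3 years.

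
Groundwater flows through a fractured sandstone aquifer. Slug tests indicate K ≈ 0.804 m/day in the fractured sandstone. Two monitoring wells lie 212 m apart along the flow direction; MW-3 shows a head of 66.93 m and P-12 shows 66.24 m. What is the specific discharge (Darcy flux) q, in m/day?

Hydraulic gradient i = (66.93 − 66.24) / 212 = 0.69 / 212 = 0.003255.
Specific discharge q = K · i = 0.8040 × 0.003255 = 0.002617 m/day.

0.00262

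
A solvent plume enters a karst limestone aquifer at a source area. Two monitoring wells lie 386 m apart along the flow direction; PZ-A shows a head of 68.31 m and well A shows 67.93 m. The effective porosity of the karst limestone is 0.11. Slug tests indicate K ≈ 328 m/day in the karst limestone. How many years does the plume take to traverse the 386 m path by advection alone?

0.360

Hydraulic gradient i = (68.31 − 67.93) / 386 = 0.38 / 386 = 0.0009845.
Darcy flux q = K · i = 328.0 × 0.0009845 = 0.3229 m/day.
Seepage velocity v = q / n_e = 0.3229 / 0.11 = 2.935 m/day.
Travel time t = L / v = 386 / 2.935 = 131.5 days = 0.3600 years.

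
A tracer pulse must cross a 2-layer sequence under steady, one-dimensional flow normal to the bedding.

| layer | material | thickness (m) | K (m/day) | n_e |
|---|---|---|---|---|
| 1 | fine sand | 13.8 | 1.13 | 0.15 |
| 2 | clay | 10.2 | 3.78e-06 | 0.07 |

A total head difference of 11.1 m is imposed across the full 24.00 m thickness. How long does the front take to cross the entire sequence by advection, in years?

With flow normal to the layers, continuity requires the same specific discharge q through every layer.
Σ(b_i/K_i) = 13.8/1.13 + 10.2/3.78e-06 = 2.698e+06 d.
q = Δh / Σ(b_i/K_i) = 11.1 / 2.698e+06 = 4.114e-06 m/day.
In each layer the seepage velocity is v_i = q/n_i, so the layer transit time is t_i = b_i·n_i / q:
  layer 1 (fine sand): t_1 = 13.8 × 0.15 / 4.114e-06 = 5.032e+05 d
  layer 2 (clay): t_2 = 10.2 × 0.07 / 4.114e-06 = 1.736e+05 d
Total t = Σ t_i = 6.768e+05 days = 1853 years.

1850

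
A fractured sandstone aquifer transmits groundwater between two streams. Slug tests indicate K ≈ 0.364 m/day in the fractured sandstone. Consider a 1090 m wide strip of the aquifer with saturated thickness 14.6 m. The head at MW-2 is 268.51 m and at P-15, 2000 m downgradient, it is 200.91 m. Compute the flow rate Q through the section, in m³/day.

Cross-sectional area A = 1090 × 14.6 = 15914 m².
Hydraulic gradient i = (268.51 − 200.91) / 2000 = 67.6 / 2000 = 0.03380.
Darcy's law: Q = K · A · i = 0.3640 × 15914 × 0.03380 = 195.8 m³/day.

196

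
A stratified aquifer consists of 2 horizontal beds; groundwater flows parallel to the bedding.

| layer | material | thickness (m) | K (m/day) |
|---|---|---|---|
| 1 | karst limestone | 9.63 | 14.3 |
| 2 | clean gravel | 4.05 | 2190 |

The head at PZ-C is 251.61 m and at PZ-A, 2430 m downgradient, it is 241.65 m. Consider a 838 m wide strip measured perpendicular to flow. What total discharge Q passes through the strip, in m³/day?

30900

Flow is parallel to layering, so each bed carries its own Darcy discharge and the transmissivities add.
Σ(K_i·b_i) = 14.3×9.63 + 2190×4.05 = 9007 m²/day.
Hydraulic gradient i = (251.61 − 241.65) / 2430 = 9.96 / 2430 = 0.004099.
Q = Σ(K_i·b_i) · W · i = 9007 × 838 × 0.004099 = 30938 m³/day.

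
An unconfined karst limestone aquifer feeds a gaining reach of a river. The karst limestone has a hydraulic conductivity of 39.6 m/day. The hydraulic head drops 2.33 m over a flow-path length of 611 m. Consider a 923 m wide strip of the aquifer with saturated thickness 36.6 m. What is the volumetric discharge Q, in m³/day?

5100

Cross-sectional area A = 923 × 36.6 = 33782 m².
Hydraulic gradient i = Δh / L = 2.33 / 611 = 0.003813.
Darcy's law: Q = K · A · i = 39.60 × 33782 × 0.003813 = 5101 m³/day.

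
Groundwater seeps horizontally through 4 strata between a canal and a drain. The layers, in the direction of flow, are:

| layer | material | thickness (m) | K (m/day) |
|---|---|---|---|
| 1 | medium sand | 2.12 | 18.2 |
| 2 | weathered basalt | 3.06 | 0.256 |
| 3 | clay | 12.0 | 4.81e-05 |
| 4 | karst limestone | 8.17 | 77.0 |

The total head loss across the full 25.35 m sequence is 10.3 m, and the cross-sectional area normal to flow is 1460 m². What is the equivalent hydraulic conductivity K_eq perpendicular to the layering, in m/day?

Flow is perpendicular to layering, so the layers act in series and the equivalent K is the thickness-weighted harmonic mean.
Total thickness L = 2.12 + 3.06 + 12.0 + 8.17 = 25.35 m.
Σ(b_i/K_i) = 2.12/18.2 + 3.06/0.256 + 12.0/4.81e-05 + 8.17/77.0 = 2.495e+05 d.
K_eq = L / Σ(b_i/K_i) = 25.35 / 2.495e+05 = 0.0001016 m/day.

0.000102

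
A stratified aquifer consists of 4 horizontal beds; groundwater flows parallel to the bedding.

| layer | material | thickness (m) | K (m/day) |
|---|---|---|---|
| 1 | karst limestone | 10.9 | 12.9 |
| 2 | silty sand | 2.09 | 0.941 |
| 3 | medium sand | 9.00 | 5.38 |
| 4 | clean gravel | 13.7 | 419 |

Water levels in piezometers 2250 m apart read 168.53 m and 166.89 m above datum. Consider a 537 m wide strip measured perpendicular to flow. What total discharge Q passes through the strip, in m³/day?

Flow is parallel to layering, so each bed carries its own Darcy discharge and the transmissivities add.
Σ(K_i·b_i) = 12.9×10.9 + 0.941×2.09 + 5.38×9.00 + 419×13.7 = 5931 m²/day.
Hydraulic gradient i = (168.53 − 166.89) / 2250 = 1.64 / 2250 = 0.0007289.
Q = Σ(K_i·b_i) · W · i = 5931 × 537 × 0.0007289 = 2322 m³/day.

2320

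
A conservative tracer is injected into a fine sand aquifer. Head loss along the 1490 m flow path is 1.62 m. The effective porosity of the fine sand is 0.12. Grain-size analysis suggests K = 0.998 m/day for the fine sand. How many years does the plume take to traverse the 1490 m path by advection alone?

451

Hydraulic gradient i = Δh / L = 1.62 / 1490 = 0.001087.
Darcy flux q = K · i = 0.9980 × 0.001087 = 0.001085 m/day.
Seepage velocity v = q / n_e = 0.001085 / 0.12 = 0.009042 m/day.
Travel time t = L / v = 1490 / 0.009042 = 1.648e+05 days = 451.1 years.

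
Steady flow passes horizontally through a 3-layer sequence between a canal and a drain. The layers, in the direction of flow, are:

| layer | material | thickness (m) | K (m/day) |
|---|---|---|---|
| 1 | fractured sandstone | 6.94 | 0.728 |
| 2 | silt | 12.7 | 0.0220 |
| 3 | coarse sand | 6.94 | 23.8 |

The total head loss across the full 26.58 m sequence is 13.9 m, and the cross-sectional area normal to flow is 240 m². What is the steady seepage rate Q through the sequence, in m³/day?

5.68

Flow is perpendicular to layering, so the layers act in series and the equivalent K is the thickness-weighted harmonic mean.
Total thickness L = 6.94 + 12.7 + 6.94 = 26.58 m.
Σ(b_i/K_i) = 6.94/0.728 + 12.7/0.0220 + 6.94/23.8 = 587.1 d.
K_eq = L / Σ(b_i/K_i) = 26.58 / 587.1 = 0.04527 m/day.
Q = K_eq · A · (Δh/L) = 0.04527 × 240 × (13.9/26.58) = 5.682 m³/day.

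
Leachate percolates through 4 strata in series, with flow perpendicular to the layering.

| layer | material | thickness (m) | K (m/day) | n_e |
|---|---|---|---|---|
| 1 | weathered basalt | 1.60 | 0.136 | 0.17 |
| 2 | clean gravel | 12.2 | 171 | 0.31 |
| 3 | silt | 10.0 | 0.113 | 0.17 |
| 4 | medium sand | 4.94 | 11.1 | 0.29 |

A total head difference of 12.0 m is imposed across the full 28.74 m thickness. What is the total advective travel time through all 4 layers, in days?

60.4

With flow normal to the layers, continuity requires the same specific discharge q through every layer.
Σ(b_i/K_i) = 1.60/0.136 + 12.2/171 + 10.0/0.113 + 4.94/11.1 = 100.8 d.
q = Δh / Σ(b_i/K_i) = 12.0 / 100.8 = 0.1191 m/day.
In each layer the seepage velocity is v_i = q/n_i, so the layer transit time is t_i = b_i·n_i / q:
  layer 1 (weathered basalt): t_1 = 1.60 × 0.17 / 0.1191 = 2.284 d
  layer 2 (clean gravel): t_2 = 12.2 × 0.31 / 0.1191 = 31.76 d
  layer 3 (silt): t_3 = 10.0 × 0.17 / 0.1191 = 14.28 d
  layer 4 (medium sand): t_4 = 4.94 × 0.29 / 0.1191 = 12.03 d
Total t = Σ t_i = 60.35 days.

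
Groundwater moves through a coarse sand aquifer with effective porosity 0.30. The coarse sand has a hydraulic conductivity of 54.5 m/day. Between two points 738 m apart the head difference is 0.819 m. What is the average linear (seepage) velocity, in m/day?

0.202

Hydraulic gradient i = Δh / L = 0.819 / 738 = 0.001110.
Darcy flux q = K · i = 54.50 × 0.001110 = 0.06048 m/day.
Seepage velocity v = q / n_e = 0.06048 / 0.30 = 0.2016 m/day.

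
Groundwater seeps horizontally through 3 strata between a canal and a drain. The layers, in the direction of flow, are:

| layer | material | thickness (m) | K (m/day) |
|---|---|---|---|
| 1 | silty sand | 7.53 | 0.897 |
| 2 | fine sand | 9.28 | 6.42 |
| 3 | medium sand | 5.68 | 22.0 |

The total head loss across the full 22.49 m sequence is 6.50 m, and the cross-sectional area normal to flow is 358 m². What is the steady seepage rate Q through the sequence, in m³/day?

Flow is perpendicular to layering, so the layers act in series and the equivalent K is the thickness-weighted harmonic mean.
Total thickness L = 7.53 + 9.28 + 5.68 = 22.49 m.
Σ(b_i/K_i) = 7.53/0.897 + 9.28/6.42 + 5.68/22.0 = 10.10 d.
K_eq = L / Σ(b_i/K_i) = 22.49 / 10.10 = 2.227 m/day.
Q = K_eq · A · (Δh/L) = 2.227 × 358 × (6.50/22.49) = 230.4 m³/day.

230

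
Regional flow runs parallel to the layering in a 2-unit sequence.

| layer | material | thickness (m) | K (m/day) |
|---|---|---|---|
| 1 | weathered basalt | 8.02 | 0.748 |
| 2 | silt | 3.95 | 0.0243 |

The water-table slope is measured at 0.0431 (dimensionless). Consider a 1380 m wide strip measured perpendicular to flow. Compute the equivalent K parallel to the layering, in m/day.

0.509

Flow is parallel to layering, so each bed carries its own Darcy discharge and the transmissivities add.
Σ(K_i·b_i) = 0.748×8.02 + 0.0243×3.95 = 6.095 m²/day.
Total thickness b = 11.97 m, so K_eq = Σ(K_i·b_i)/b = 0.5092 m/day.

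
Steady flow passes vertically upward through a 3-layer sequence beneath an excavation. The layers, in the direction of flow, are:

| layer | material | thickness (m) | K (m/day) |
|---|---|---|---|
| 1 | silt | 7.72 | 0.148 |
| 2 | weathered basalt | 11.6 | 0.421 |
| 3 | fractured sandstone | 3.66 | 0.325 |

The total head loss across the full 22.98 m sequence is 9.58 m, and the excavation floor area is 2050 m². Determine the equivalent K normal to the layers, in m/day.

Flow is perpendicular to layering, so the layers act in series and the equivalent K is the thickness-weighted harmonic mean.
Total thickness L = 7.72 + 11.6 + 3.66 = 22.98 m.
Σ(b_i/K_i) = 7.72/0.148 + 11.6/0.421 + 3.66/0.325 = 90.98 d.
K_eq = L / Σ(b_i/K_i) = 22.98 / 90.98 = 0.2526 m/day.

0.253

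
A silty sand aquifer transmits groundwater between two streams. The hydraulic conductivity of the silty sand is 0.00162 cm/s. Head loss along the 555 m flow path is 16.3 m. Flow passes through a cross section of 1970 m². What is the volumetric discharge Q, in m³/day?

Convert K: 0.00162 cm/s × 864 = 1.400 m/day.
Hydraulic gradient i = Δh / L = 16.3 / 555 = 0.02937.
Darcy's law: Q = K · A · i = 1.400 × 1970 × 0.02937 = 80.98 m³/day.

81.0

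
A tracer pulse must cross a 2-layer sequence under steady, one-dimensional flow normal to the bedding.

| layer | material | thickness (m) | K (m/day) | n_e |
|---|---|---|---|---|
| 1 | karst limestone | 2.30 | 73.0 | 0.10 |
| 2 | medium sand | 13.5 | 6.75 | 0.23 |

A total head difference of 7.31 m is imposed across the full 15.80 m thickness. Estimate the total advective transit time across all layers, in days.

With flow normal to the layers, continuity requires the same specific discharge q through every layer.
Σ(b_i/K_i) = 2.30/73.0 + 13.5/6.75 = 2.032 d.
q = Δh / Σ(b_i/K_i) = 7.31 / 2.032 = 3.598 m/day.
In each layer the seepage velocity is v_i = q/n_i, so the layer transit time is t_i = b_i·n_i / q:
  layer 1 (karst limestone): t_1 = 2.30 × 0.10 / 3.598 = 0.06392 d
  layer 2 (medium sand): t_2 = 13.5 × 0.23 / 3.598 = 0.8629 d
Total t = Σ t_i = 0.9268 days.

0.927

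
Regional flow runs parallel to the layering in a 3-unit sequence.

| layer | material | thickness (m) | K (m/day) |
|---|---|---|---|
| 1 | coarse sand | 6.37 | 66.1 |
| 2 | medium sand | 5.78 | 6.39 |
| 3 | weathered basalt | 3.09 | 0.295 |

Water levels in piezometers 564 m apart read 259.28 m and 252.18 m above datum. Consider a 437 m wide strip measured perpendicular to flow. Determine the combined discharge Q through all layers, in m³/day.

Flow is parallel to layering, so each bed carries its own Darcy discharge and the transmissivities add.
Σ(K_i·b_i) = 66.1×6.37 + 6.39×5.78 + 0.295×3.09 = 458.9 m²/day.
Hydraulic gradient i = (259.28 − 252.18) / 564 = 7.1 / 564 = 0.01259.
Q = Σ(K_i·b_i) · W · i = 458.9 × 437 × 0.01259 = 2525 m³/day.

2520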